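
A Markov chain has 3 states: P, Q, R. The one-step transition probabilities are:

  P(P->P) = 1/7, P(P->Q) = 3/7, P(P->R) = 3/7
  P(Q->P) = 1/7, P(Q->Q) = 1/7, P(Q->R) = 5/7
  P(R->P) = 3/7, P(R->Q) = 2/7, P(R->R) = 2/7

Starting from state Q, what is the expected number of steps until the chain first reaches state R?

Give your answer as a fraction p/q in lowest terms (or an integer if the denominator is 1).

Answer: 49/33

Derivation:
Let h_i = expected steps to first reach R from state i.
Boundary: h_R = 0.
First-step equations for the other states:
  h_P = 1 + 1/7*h_P + 3/7*h_Q + 3/7*h_R
  h_Q = 1 + 1/7*h_P + 1/7*h_Q + 5/7*h_R

Substituting h_R = 0 and rearranging gives the linear system (I - Q) h = 1:
  [6/7, -3/7] . (h_P, h_Q) = 1
  [-1/7, 6/7] . (h_P, h_Q) = 1

Solving yields:
  h_P = 21/11
  h_Q = 49/33

Starting state is Q, so the expected hitting time is h_Q = 49/33.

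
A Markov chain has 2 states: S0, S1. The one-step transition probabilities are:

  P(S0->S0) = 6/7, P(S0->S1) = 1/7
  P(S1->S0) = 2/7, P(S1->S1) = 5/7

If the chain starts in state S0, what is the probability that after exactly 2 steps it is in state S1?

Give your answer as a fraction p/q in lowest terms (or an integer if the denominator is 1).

Answer: 11/49

Derivation:
Computing P^2 by repeated multiplication:
P^1 =
  S0: [6/7, 1/7]
  S1: [2/7, 5/7]
P^2 =
  S0: [38/49, 11/49]
  S1: [22/49, 27/49]

(P^2)[S0 -> S1] = 11/49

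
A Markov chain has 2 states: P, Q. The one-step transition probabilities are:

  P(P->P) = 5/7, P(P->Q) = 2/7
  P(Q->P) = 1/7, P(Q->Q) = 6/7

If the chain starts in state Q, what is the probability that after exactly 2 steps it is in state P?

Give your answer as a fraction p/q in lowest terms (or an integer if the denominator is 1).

Computing P^2 by repeated multiplication:
P^1 =
  P: [5/7, 2/7]
  Q: [1/7, 6/7]
P^2 =
  P: [27/49, 22/49]
  Q: [11/49, 38/49]

(P^2)[Q -> P] = 11/49

Answer: 11/49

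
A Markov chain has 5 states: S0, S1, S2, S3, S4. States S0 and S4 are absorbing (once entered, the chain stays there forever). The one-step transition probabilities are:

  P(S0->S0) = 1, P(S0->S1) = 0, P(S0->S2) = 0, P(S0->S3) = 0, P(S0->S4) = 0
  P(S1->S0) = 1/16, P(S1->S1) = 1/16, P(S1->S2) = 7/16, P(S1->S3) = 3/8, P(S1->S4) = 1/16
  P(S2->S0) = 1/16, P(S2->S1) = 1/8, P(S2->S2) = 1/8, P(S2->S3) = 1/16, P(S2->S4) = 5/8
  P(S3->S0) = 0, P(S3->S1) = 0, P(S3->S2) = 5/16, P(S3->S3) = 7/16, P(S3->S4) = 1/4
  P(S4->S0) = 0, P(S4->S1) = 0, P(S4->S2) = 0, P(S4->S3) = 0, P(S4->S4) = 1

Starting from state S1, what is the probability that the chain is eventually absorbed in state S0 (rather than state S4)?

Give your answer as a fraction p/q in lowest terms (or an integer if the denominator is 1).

Let a_i = P(absorbed in S0 | start in state i).
Boundary conditions: a_S0 = 1, a_S4 = 0.
For each transient state i, a_i = sum_j P(i->j) * a_j:
  a_S1 = 1/16*a_S0 + 1/16*a_S1 + 7/16*a_S2 + 3/8*a_S3 + 1/16*a_S4
  a_S2 = 1/16*a_S0 + 1/8*a_S1 + 1/8*a_S2 + 1/16*a_S3 + 5/8*a_S4
  a_S3 = 0*a_S0 + 0*a_S1 + 5/16*a_S2 + 7/16*a_S3 + 1/4*a_S4

Substituting a_S0 = 1 and a_S4 = 0, rearrange to (I - Q) a = r where r[i] = P(i -> S0):
  [15/16, -7/16, -3/8] . (a_S1, a_S2, a_S3) = 1/16
  [-1/8, 7/8, -1/16] . (a_S1, a_S2, a_S3) = 1/16
  [0, -5/16, 9/16] . (a_S1, a_S2, a_S3) = 0

Solving yields:
  a_S1 = 214/1629
  a_S2 = 17/181
  a_S3 = 85/1629

Starting state is S1, so the absorption probability is a_S1 = 214/1629.

Answer: 214/1629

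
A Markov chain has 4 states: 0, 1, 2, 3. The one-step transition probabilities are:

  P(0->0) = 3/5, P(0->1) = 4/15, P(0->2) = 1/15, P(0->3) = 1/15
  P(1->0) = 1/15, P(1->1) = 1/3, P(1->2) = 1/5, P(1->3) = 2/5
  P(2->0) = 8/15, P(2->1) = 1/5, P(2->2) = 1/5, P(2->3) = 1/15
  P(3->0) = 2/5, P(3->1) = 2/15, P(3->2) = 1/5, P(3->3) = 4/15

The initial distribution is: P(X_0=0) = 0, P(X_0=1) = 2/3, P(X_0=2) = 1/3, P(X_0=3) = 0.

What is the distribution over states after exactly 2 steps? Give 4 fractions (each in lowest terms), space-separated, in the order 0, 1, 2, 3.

Answer: 253/675 158/675 23/135 149/675

Derivation:
Propagating the distribution step by step (d_{t+1} = d_t * P):
d_0 = (0=0, 1=2/3, 2=1/3, 3=0)
  d_1[0] = 0*3/5 + 2/3*1/15 + 1/3*8/15 + 0*2/5 = 2/9
  d_1[1] = 0*4/15 + 2/3*1/3 + 1/3*1/5 + 0*2/15 = 13/45
  d_1[2] = 0*1/15 + 2/3*1/5 + 1/3*1/5 + 0*1/5 = 1/5
  d_1[3] = 0*1/15 + 2/3*2/5 + 1/3*1/15 + 0*4/15 = 13/45
d_1 = (0=2/9, 1=13/45, 2=1/5, 3=13/45)
  d_2[0] = 2/9*3/5 + 13/45*1/15 + 1/5*8/15 + 13/45*2/5 = 253/675
  d_2[1] = 2/9*4/15 + 13/45*1/3 + 1/5*1/5 + 13/45*2/15 = 158/675
  d_2[2] = 2/9*1/15 + 13/45*1/5 + 1/5*1/5 + 13/45*1/5 = 23/135
  d_2[3] = 2/9*1/15 + 13/45*2/5 + 1/5*1/15 + 13/45*4/15 = 149/675
d_2 = (0=253/675, 1=158/675, 2=23/135, 3=149/675)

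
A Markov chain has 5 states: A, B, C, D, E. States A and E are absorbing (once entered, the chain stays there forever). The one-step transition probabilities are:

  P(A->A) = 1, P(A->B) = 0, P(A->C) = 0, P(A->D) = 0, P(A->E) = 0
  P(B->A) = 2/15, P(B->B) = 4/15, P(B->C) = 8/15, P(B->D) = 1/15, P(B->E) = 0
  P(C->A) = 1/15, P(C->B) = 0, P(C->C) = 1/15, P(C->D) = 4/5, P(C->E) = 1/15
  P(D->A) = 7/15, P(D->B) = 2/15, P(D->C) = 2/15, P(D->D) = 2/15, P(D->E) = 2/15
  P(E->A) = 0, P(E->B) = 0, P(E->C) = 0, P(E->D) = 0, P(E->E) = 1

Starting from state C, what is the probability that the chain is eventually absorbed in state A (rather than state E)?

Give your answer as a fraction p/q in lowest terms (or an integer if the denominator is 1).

Let a_i = P(absorbed in A | start in state i).
Boundary conditions: a_A = 1, a_E = 0.
For each transient state i, a_i = sum_j P(i->j) * a_j:
  a_B = 2/15*a_A + 4/15*a_B + 8/15*a_C + 1/15*a_D + 0*a_E
  a_C = 1/15*a_A + 0*a_B + 1/15*a_C + 4/5*a_D + 1/15*a_E
  a_D = 7/15*a_A + 2/15*a_B + 2/15*a_C + 2/15*a_D + 2/15*a_E

Substituting a_A = 1 and a_E = 0, rearrange to (I - Q) a = r where r[i] = P(i -> A):
  [11/15, -8/15, -1/15] . (a_B, a_C, a_D) = 2/15
  [0, 14/15, -4/5] . (a_B, a_C, a_D) = 1/15
  [-2/15, -2/15, 13/15] . (a_B, a_C, a_D) = 7/15

Solving yields:
  a_B = 596/759
  a_C = 371/506
  a_D = 586/759

Starting state is C, so the absorption probability is a_C = 371/506.

Answer: 371/506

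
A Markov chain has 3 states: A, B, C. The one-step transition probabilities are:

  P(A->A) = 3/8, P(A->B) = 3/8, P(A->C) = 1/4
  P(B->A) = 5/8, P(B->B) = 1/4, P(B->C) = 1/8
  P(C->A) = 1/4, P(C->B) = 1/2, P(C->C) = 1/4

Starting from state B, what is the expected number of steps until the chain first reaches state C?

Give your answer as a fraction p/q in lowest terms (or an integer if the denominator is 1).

Answer: 16/3

Derivation:
Let h_i = expected steps to first reach C from state i.
Boundary: h_C = 0.
First-step equations for the other states:
  h_A = 1 + 3/8*h_A + 3/8*h_B + 1/4*h_C
  h_B = 1 + 5/8*h_A + 1/4*h_B + 1/8*h_C

Substituting h_C = 0 and rearranging gives the linear system (I - Q) h = 1:
  [5/8, -3/8] . (h_A, h_B) = 1
  [-5/8, 3/4] . (h_A, h_B) = 1

Solving yields:
  h_A = 24/5
  h_B = 16/3

Starting state is B, so the expected hitting time is h_B = 16/3.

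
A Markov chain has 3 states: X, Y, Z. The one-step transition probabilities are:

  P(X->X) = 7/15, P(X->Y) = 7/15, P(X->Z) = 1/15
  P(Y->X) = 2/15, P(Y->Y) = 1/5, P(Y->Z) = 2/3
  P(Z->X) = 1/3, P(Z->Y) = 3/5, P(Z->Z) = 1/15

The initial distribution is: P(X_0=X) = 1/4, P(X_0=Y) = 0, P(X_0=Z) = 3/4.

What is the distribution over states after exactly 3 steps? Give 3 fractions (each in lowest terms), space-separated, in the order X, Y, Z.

Answer: 1027/3375 1466/3375 98/375

Derivation:
Propagating the distribution step by step (d_{t+1} = d_t * P):
d_0 = (X=1/4, Y=0, Z=3/4)
  d_1[X] = 1/4*7/15 + 0*2/15 + 3/4*1/3 = 11/30
  d_1[Y] = 1/4*7/15 + 0*1/5 + 3/4*3/5 = 17/30
  d_1[Z] = 1/4*1/15 + 0*2/3 + 3/4*1/15 = 1/15
d_1 = (X=11/30, Y=17/30, Z=1/15)
  d_2[X] = 11/30*7/15 + 17/30*2/15 + 1/15*1/3 = 121/450
  d_2[Y] = 11/30*7/15 + 17/30*1/5 + 1/15*3/5 = 73/225
  d_2[Z] = 11/30*1/15 + 17/30*2/3 + 1/15*1/15 = 61/150
d_2 = (X=121/450, Y=73/225, Z=61/150)
  d_3[X] = 121/450*7/15 + 73/225*2/15 + 61/150*1/3 = 1027/3375
  d_3[Y] = 121/450*7/15 + 73/225*1/5 + 61/150*3/5 = 1466/3375
  d_3[Z] = 121/450*1/15 + 73/225*2/3 + 61/150*1/15 = 98/375
d_3 = (X=1027/3375, Y=1466/3375, Z=98/375)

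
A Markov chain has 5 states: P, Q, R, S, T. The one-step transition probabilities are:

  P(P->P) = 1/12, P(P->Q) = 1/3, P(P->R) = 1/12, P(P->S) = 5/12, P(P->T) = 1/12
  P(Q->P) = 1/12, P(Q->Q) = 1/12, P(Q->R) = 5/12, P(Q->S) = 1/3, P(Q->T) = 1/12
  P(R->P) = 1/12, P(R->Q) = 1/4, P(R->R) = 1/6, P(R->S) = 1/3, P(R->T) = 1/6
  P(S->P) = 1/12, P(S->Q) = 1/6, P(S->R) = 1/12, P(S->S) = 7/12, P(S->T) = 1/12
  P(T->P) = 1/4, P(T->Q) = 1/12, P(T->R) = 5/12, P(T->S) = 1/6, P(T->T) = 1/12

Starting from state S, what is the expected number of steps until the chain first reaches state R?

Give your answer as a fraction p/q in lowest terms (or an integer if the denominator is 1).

Let h_i = expected steps to first reach R from state i.
Boundary: h_R = 0.
First-step equations for the other states:
  h_P = 1 + 1/12*h_P + 1/3*h_Q + 1/12*h_R + 5/12*h_S + 1/12*h_T
  h_Q = 1 + 1/12*h_P + 1/12*h_Q + 5/12*h_R + 1/3*h_S + 1/12*h_T
  h_S = 1 + 1/12*h_P + 1/6*h_Q + 1/12*h_R + 7/12*h_S + 1/12*h_T
  h_T = 1 + 1/4*h_P + 1/12*h_Q + 5/12*h_R + 1/6*h_S + 1/12*h_T

Substituting h_R = 0 and rearranging gives the linear system (I - Q) h = 1:
  [11/12, -1/3, -5/12, -1/12] . (h_P, h_Q, h_S, h_T) = 1
  [-1/12, 11/12, -1/3, -1/12] . (h_P, h_Q, h_S, h_T) = 1
  [-1/12, -1/6, 5/12, -1/12] . (h_P, h_Q, h_S, h_T) = 1
  [-1/4, -1/12, -1/6, 11/12] . (h_P, h_Q, h_S, h_T) = 1

Solving yields:
  h_P = 333/58
  h_Q = 243/58
  h_S = 351/58
  h_T = 120/29

Starting state is S, so the expected hitting time is h_S = 351/58.

Answer: 351/58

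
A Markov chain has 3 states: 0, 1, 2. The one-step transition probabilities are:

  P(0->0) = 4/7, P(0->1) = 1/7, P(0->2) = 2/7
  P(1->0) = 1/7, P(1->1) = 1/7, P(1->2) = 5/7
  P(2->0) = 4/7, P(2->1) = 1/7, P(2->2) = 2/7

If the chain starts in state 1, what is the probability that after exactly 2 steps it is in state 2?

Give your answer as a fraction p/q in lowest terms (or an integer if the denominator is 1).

Computing P^2 by repeated multiplication:
P^1 =
  0: [4/7, 1/7, 2/7]
  1: [1/7, 1/7, 5/7]
  2: [4/7, 1/7, 2/7]
P^2 =
  0: [25/49, 1/7, 17/49]
  1: [25/49, 1/7, 17/49]
  2: [25/49, 1/7, 17/49]

(P^2)[1 -> 2] = 17/49

Answer: 17/49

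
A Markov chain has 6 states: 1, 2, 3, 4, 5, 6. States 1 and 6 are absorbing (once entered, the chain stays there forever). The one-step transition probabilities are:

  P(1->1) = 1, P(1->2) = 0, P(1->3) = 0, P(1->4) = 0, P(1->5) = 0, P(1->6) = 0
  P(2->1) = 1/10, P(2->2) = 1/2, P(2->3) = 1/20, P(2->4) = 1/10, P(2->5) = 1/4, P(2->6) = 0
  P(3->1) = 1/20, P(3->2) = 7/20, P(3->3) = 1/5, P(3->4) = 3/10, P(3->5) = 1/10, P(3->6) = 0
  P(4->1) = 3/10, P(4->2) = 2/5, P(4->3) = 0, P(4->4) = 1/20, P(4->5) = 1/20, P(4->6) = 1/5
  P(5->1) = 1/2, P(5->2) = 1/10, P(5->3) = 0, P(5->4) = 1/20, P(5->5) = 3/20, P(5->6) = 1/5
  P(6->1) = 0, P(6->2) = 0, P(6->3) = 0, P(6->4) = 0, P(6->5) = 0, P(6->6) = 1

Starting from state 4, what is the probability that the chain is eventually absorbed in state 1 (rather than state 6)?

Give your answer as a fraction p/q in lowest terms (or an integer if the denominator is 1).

Answer: 13633/20125

Derivation:
Let a_i = P(absorbed in 1 | start in state i).
Boundary conditions: a_1 = 1, a_6 = 0.
For each transient state i, a_i = sum_j P(i->j) * a_j:
  a_2 = 1/10*a_1 + 1/2*a_2 + 1/20*a_3 + 1/10*a_4 + 1/4*a_5 + 0*a_6
  a_3 = 1/20*a_1 + 7/20*a_2 + 1/5*a_3 + 3/10*a_4 + 1/10*a_5 + 0*a_6
  a_4 = 3/10*a_1 + 2/5*a_2 + 0*a_3 + 1/20*a_4 + 1/20*a_5 + 1/5*a_6
  a_5 = 1/2*a_1 + 1/10*a_2 + 0*a_3 + 1/20*a_4 + 3/20*a_5 + 1/5*a_6

Substituting a_1 = 1 and a_6 = 0, rearrange to (I - Q) a = r where r[i] = P(i -> 1):
  [1/2, -1/20, -1/10, -1/4] . (a_2, a_3, a_4, a_5) = 1/10
  [-7/20, 4/5, -3/10, -1/10] . (a_2, a_3, a_4, a_5) = 1/20
  [-2/5, 0, 19/20, -1/20] . (a_2, a_3, a_4, a_5) = 3/10
  [-1/10, 0, -1/20, 17/20] . (a_2, a_3, a_4, a_5) = 1/2

Solving yields:
  a_2 = 2211/2875
  a_3 = 14949/20125
  a_4 = 13633/20125
  a_5 = 14461/20125

Starting state is 4, so the absorption probability is a_4 = 13633/20125.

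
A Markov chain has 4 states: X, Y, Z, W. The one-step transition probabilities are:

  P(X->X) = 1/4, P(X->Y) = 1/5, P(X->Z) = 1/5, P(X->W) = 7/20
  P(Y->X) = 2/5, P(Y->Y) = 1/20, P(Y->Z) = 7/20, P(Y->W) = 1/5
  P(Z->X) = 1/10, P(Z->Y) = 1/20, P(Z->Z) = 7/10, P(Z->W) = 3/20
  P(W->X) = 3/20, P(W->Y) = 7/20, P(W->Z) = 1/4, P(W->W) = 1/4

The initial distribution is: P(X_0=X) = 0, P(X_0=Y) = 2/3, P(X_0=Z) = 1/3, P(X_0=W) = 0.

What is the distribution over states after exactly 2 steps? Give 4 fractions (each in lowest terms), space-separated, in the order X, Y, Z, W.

Propagating the distribution step by step (d_{t+1} = d_t * P):
d_0 = (X=0, Y=2/3, Z=1/3, W=0)
  d_1[X] = 0*1/4 + 2/3*2/5 + 1/3*1/10 + 0*3/20 = 3/10
  d_1[Y] = 0*1/5 + 2/3*1/20 + 1/3*1/20 + 0*7/20 = 1/20
  d_1[Z] = 0*1/5 + 2/3*7/20 + 1/3*7/10 + 0*1/4 = 7/15
  d_1[W] = 0*7/20 + 2/3*1/5 + 1/3*3/20 + 0*1/4 = 11/60
d_1 = (X=3/10, Y=1/20, Z=7/15, W=11/60)
  d_2[X] = 3/10*1/4 + 1/20*2/5 + 7/15*1/10 + 11/60*3/20 = 203/1200
  d_2[Y] = 3/10*1/5 + 1/20*1/20 + 7/15*1/20 + 11/60*7/20 = 3/20
  d_2[Z] = 3/10*1/5 + 1/20*7/20 + 7/15*7/10 + 11/60*1/4 = 9/20
  d_2[W] = 3/10*7/20 + 1/20*1/5 + 7/15*3/20 + 11/60*1/4 = 277/1200
d_2 = (X=203/1200, Y=3/20, Z=9/20, W=277/1200)

Answer: 203/1200 3/20 9/20 277/1200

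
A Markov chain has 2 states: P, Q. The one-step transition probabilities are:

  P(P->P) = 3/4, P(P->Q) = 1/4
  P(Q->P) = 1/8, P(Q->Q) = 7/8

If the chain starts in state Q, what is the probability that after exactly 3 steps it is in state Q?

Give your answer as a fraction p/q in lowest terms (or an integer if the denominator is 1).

Computing P^3 by repeated multiplication:
P^1 =
  P: [3/4, 1/4]
  Q: [1/8, 7/8]
P^2 =
  P: [19/32, 13/32]
  Q: [13/64, 51/64]
P^3 =
  P: [127/256, 129/256]
  Q: [129/512, 383/512]

(P^3)[Q -> Q] = 383/512

Answer: 383/512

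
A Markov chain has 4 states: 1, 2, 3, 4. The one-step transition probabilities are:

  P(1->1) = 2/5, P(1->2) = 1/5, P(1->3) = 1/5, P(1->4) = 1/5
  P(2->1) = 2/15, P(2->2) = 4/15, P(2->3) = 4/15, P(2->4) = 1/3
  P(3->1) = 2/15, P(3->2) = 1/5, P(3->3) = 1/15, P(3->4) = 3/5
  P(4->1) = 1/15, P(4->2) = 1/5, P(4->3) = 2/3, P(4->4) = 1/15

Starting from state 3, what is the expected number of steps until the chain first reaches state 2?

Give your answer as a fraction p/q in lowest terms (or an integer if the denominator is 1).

Let h_i = expected steps to first reach 2 from state i.
Boundary: h_2 = 0.
First-step equations for the other states:
  h_1 = 1 + 2/5*h_1 + 1/5*h_2 + 1/5*h_3 + 1/5*h_4
  h_3 = 1 + 2/15*h_1 + 1/5*h_2 + 1/15*h_3 + 3/5*h_4
  h_4 = 1 + 1/15*h_1 + 1/5*h_2 + 2/3*h_3 + 1/15*h_4

Substituting h_2 = 0 and rearranging gives the linear system (I - Q) h = 1:
  [3/5, -1/5, -1/5] . (h_1, h_3, h_4) = 1
  [-2/15, 14/15, -3/5] . (h_1, h_3, h_4) = 1
  [-1/15, -2/3, 14/15] . (h_1, h_3, h_4) = 1

Solving yields:
  h_1 = 5
  h_3 = 5
  h_4 = 5

Starting state is 3, so the expected hitting time is h_3 = 5.

Answer: 5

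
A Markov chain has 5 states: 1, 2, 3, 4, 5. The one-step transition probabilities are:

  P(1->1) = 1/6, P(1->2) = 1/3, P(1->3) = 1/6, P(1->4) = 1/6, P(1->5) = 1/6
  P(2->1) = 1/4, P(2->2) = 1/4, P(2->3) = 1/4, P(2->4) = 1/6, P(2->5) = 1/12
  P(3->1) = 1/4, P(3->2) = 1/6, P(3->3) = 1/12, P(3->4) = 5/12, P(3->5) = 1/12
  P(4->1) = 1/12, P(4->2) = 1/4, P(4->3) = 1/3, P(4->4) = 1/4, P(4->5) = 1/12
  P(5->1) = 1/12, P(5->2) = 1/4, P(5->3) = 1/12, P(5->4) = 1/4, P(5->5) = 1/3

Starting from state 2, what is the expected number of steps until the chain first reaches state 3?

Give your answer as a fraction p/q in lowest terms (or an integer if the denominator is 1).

Let h_i = expected steps to first reach 3 from state i.
Boundary: h_3 = 0.
First-step equations for the other states:
  h_1 = 1 + 1/6*h_1 + 1/3*h_2 + 1/6*h_3 + 1/6*h_4 + 1/6*h_5
  h_2 = 1 + 1/4*h_1 + 1/4*h_2 + 1/4*h_3 + 1/6*h_4 + 1/12*h_5
  h_4 = 1 + 1/12*h_1 + 1/4*h_2 + 1/3*h_3 + 1/4*h_4 + 1/12*h_5
  h_5 = 1 + 1/12*h_1 + 1/4*h_2 + 1/12*h_3 + 1/4*h_4 + 1/3*h_5

Substituting h_3 = 0 and rearranging gives the linear system (I - Q) h = 1:
  [5/6, -1/3, -1/6, -1/6] . (h_1, h_2, h_4, h_5) = 1
  [-1/4, 3/4, -1/6, -1/12] . (h_1, h_2, h_4, h_5) = 1
  [-1/12, -1/4, 3/4, -1/12] . (h_1, h_2, h_4, h_5) = 1
  [-1/12, -1/4, -1/4, 2/3] . (h_1, h_2, h_4, h_5) = 1

Solving yields:
  h_1 = 2862/601
  h_2 = 2622/601
  h_4 = 2340/601
  h_5 = 3120/601

Starting state is 2, so the expected hitting time is h_2 = 2622/601.

Answer: 2622/601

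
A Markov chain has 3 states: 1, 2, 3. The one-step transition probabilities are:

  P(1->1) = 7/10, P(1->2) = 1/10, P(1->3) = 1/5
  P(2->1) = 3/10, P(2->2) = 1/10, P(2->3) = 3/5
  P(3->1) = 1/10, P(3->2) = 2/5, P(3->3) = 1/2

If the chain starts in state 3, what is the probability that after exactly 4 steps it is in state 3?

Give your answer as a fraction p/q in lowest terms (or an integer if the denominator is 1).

Computing P^4 by repeated multiplication:
P^1 =
  1: [7/10, 1/10, 1/5]
  2: [3/10, 1/10, 3/5]
  3: [1/10, 2/5, 1/2]
P^2 =
  1: [27/50, 4/25, 3/10]
  2: [3/10, 7/25, 21/50]
  3: [6/25, 1/4, 51/100]
P^3 =
  1: [57/125, 19/100, 177/500]
  2: [42/125, 113/500, 219/500]
  3: [147/500, 253/1000, 453/1000]
P^4 =
  1: [1029/2500, 1031/5000, 1911/5000]
  2: [867/2500, 1157/5000, 2109/5000]
  3: [327/1000, 2359/10000, 4371/10000]

(P^4)[3 -> 3] = 4371/10000

Answer: 4371/10000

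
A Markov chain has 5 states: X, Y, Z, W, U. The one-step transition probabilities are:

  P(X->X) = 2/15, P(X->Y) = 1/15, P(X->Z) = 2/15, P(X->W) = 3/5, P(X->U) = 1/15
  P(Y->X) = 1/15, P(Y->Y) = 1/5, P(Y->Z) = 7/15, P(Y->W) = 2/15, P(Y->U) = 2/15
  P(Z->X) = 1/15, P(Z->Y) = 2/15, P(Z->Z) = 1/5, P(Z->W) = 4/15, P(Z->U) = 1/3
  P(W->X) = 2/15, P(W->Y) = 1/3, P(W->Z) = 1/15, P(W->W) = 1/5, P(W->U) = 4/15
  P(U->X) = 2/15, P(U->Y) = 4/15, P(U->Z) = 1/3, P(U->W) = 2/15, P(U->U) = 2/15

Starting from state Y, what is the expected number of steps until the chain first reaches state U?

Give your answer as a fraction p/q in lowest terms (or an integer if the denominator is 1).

Answer: 18845/4003

Derivation:
Let h_i = expected steps to first reach U from state i.
Boundary: h_U = 0.
First-step equations for the other states:
  h_X = 1 + 2/15*h_X + 1/15*h_Y + 2/15*h_Z + 3/5*h_W + 1/15*h_U
  h_Y = 1 + 1/15*h_X + 1/5*h_Y + 7/15*h_Z + 2/15*h_W + 2/15*h_U
  h_Z = 1 + 1/15*h_X + 2/15*h_Y + 1/5*h_Z + 4/15*h_W + 1/3*h_U
  h_W = 1 + 2/15*h_X + 1/3*h_Y + 1/15*h_Z + 1/5*h_W + 4/15*h_U

Substituting h_U = 0 and rearranging gives the linear system (I - Q) h = 1:
  [13/15, -1/15, -2/15, -3/5] . (h_X, h_Y, h_Z, h_W) = 1
  [-1/15, 4/5, -7/15, -2/15] . (h_X, h_Y, h_Z, h_W) = 1
  [-1/15, -2/15, 4/5, -4/15] . (h_X, h_Y, h_Z, h_W) = 1
  [-2/15, -1/3, -1/15, 4/5] . (h_X, h_Y, h_Z, h_W) = 1

Solving yields:
  h_X = 20685/4003
  h_Y = 18845/4003
  h_Z = 15740/4003
  h_W = 17615/4003

Starting state is Y, so the expected hitting time is h_Y = 18845/4003.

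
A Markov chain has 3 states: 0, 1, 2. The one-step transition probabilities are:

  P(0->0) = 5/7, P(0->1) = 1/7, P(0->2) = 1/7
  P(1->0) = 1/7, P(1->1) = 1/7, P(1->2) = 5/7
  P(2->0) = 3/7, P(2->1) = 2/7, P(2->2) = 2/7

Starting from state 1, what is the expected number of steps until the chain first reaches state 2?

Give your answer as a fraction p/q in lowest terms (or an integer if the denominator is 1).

Answer: 21/11

Derivation:
Let h_i = expected steps to first reach 2 from state i.
Boundary: h_2 = 0.
First-step equations for the other states:
  h_0 = 1 + 5/7*h_0 + 1/7*h_1 + 1/7*h_2
  h_1 = 1 + 1/7*h_0 + 1/7*h_1 + 5/7*h_2

Substituting h_2 = 0 and rearranging gives the linear system (I - Q) h = 1:
  [2/7, -1/7] . (h_0, h_1) = 1
  [-1/7, 6/7] . (h_0, h_1) = 1

Solving yields:
  h_0 = 49/11
  h_1 = 21/11

Starting state is 1, so the expected hitting time is h_1 = 21/11.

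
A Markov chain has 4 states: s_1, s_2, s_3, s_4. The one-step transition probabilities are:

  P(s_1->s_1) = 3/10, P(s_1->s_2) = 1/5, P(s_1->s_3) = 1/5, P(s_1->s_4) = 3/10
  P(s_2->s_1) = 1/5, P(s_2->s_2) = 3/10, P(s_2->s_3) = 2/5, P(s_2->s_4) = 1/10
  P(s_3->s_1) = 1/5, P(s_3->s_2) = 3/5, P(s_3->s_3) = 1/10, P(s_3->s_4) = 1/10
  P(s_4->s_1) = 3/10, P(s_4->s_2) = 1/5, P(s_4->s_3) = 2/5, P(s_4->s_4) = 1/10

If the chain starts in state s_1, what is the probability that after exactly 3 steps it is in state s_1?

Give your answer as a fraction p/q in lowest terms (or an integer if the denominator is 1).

Answer: 121/500

Derivation:
Computing P^3 by repeated multiplication:
P^1 =
  s_1: [3/10, 1/5, 1/5, 3/10]
  s_2: [1/5, 3/10, 2/5, 1/10]
  s_3: [1/5, 3/5, 1/10, 1/10]
  s_4: [3/10, 1/5, 2/5, 1/10]
P^2 =
  s_1: [13/50, 3/10, 7/25, 4/25]
  s_2: [23/100, 39/100, 6/25, 7/50]
  s_3: [23/100, 3/10, 33/100, 7/50]
  s_4: [6/25, 19/50, 11/50, 4/25]
P^3 =
  s_1: [121/500, 171/500, 33/125, 19/125]
  s_2: [237/1000, 67/200, 141/500, 73/500]
  s_3: [237/1000, 181/500, 51/200, 73/500]
  s_4: [6/25, 163/500, 143/500, 37/250]

(P^3)[s_1 -> s_1] = 121/500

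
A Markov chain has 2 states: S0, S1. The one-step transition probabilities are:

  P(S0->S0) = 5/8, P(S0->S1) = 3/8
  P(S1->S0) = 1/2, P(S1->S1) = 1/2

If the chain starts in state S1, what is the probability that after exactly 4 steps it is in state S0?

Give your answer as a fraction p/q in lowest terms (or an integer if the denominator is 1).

Computing P^4 by repeated multiplication:
P^1 =
  S0: [5/8, 3/8]
  S1: [1/2, 1/2]
P^2 =
  S0: [37/64, 27/64]
  S1: [9/16, 7/16]
P^3 =
  S0: [293/512, 219/512]
  S1: [73/128, 55/128]
P^4 =
  S0: [2341/4096, 1755/4096]
  S1: [585/1024, 439/1024]

(P^4)[S1 -> S0] = 585/1024

Answer: 585/1024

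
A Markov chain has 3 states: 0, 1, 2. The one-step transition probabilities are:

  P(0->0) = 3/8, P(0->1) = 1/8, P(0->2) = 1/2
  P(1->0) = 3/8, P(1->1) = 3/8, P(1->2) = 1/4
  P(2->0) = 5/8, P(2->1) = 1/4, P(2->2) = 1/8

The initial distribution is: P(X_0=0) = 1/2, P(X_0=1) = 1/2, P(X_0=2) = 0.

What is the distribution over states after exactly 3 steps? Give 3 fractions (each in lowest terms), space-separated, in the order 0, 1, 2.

Answer: 115/256 113/512 169/512

Derivation:
Propagating the distribution step by step (d_{t+1} = d_t * P):
d_0 = (0=1/2, 1=1/2, 2=0)
  d_1[0] = 1/2*3/8 + 1/2*3/8 + 0*5/8 = 3/8
  d_1[1] = 1/2*1/8 + 1/2*3/8 + 0*1/4 = 1/4
  d_1[2] = 1/2*1/2 + 1/2*1/4 + 0*1/8 = 3/8
d_1 = (0=3/8, 1=1/4, 2=3/8)
  d_2[0] = 3/8*3/8 + 1/4*3/8 + 3/8*5/8 = 15/32
  d_2[1] = 3/8*1/8 + 1/4*3/8 + 3/8*1/4 = 15/64
  d_2[2] = 3/8*1/2 + 1/4*1/4 + 3/8*1/8 = 19/64
d_2 = (0=15/32, 1=15/64, 2=19/64)
  d_3[0] = 15/32*3/8 + 15/64*3/8 + 19/64*5/8 = 115/256
  d_3[1] = 15/32*1/8 + 15/64*3/8 + 19/64*1/4 = 113/512
  d_3[2] = 15/32*1/2 + 15/64*1/4 + 19/64*1/8 = 169/512
d_3 = (0=115/256, 1=113/512, 2=169/512)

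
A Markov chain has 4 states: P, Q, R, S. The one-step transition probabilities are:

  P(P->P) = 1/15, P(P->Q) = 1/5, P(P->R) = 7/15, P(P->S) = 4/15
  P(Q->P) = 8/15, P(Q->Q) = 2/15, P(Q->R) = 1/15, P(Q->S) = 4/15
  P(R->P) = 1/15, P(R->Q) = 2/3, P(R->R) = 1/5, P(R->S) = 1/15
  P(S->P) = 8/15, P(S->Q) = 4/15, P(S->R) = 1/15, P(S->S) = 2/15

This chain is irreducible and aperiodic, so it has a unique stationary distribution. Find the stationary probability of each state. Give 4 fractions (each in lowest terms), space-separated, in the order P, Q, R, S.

Answer: 97/328 1635/5576 35/164 551/2788

Derivation:
The stationary distribution satisfies pi = pi * P, i.e.:
  pi_P = 1/15*pi_P + 8/15*pi_Q + 1/15*pi_R + 8/15*pi_S
  pi_Q = 1/5*pi_P + 2/15*pi_Q + 2/3*pi_R + 4/15*pi_S
  pi_R = 7/15*pi_P + 1/15*pi_Q + 1/5*pi_R + 1/15*pi_S
  pi_S = 4/15*pi_P + 4/15*pi_Q + 1/15*pi_R + 2/15*pi_S
with normalization: pi_P + pi_Q + pi_R + pi_S = 1.

Using the first 3 balance equations plus normalization, the linear system A*pi = b is:
  [-14/15, 8/15, 1/15, 8/15] . pi = 0
  [1/5, -13/15, 2/3, 4/15] . pi = 0
  [7/15, 1/15, -4/5, 1/15] . pi = 0
  [1, 1, 1, 1] . pi = 1

Solving yields:
  pi_P = 97/328
  pi_Q = 1635/5576
  pi_R = 35/164
  pi_S = 551/2788

Verification (pi * P):
  97/328*1/15 + 1635/5576*8/15 + 35/164*1/15 + 551/2788*8/15 = 97/328 = pi_P  (ok)
  97/328*1/5 + 1635/5576*2/15 + 35/164*2/3 + 551/2788*4/15 = 1635/5576 = pi_Q  (ok)
  97/328*7/15 + 1635/5576*1/15 + 35/164*1/5 + 551/2788*1/15 = 35/164 = pi_R  (ok)
  97/328*4/15 + 1635/5576*4/15 + 35/164*1/15 + 551/2788*2/15 = 551/2788 = pi_S  (ok)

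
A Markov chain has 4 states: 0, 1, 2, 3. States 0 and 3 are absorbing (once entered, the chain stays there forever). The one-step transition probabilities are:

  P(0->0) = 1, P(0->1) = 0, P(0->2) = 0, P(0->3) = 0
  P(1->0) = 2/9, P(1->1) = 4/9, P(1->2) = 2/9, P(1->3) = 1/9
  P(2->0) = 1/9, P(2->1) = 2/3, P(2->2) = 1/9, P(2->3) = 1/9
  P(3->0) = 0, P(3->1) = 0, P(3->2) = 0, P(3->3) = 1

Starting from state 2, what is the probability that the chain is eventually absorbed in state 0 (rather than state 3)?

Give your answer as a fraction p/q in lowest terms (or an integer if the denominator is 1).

Let a_i = P(absorbed in 0 | start in state i).
Boundary conditions: a_0 = 1, a_3 = 0.
For each transient state i, a_i = sum_j P(i->j) * a_j:
  a_1 = 2/9*a_0 + 4/9*a_1 + 2/9*a_2 + 1/9*a_3
  a_2 = 1/9*a_0 + 2/3*a_1 + 1/9*a_2 + 1/9*a_3

Substituting a_0 = 1 and a_3 = 0, rearrange to (I - Q) a = r where r[i] = P(i -> 0):
  [5/9, -2/9] . (a_1, a_2) = 2/9
  [-2/3, 8/9] . (a_1, a_2) = 1/9

Solving yields:
  a_1 = 9/14
  a_2 = 17/28

Starting state is 2, so the absorption probability is a_2 = 17/28.

Answer: 17/28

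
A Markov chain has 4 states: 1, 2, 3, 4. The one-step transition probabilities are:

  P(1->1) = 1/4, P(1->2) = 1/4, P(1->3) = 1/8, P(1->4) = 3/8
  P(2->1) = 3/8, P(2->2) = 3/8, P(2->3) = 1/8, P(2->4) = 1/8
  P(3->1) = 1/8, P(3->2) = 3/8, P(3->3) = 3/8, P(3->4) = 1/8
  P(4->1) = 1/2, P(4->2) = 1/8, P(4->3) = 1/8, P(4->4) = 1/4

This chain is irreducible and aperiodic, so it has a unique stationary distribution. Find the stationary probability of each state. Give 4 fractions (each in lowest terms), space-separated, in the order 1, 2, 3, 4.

The stationary distribution satisfies pi = pi * P, i.e.:
  pi_1 = 1/4*pi_1 + 3/8*pi_2 + 1/8*pi_3 + 1/2*pi_4
  pi_2 = 1/4*pi_1 + 3/8*pi_2 + 3/8*pi_3 + 1/8*pi_4
  pi_3 = 1/8*pi_1 + 1/8*pi_2 + 3/8*pi_3 + 1/8*pi_4
  pi_4 = 3/8*pi_1 + 1/8*pi_2 + 1/8*pi_3 + 1/4*pi_4
with normalization: pi_1 + pi_2 + pi_3 + pi_4 = 1.

Using the first 3 balance equations plus normalization, the linear system A*pi = b is:
  [-3/4, 3/8, 1/8, 1/2] . pi = 0
  [1/4, -5/8, 3/8, 1/8] . pi = 0
  [1/8, 1/8, -5/8, 1/8] . pi = 0
  [1, 1, 1, 1] . pi = 1

Solving yields:
  pi_1 = 59/183
  pi_2 = 101/366
  pi_3 = 1/6
  pi_4 = 43/183

Verification (pi * P):
  59/183*1/4 + 101/366*3/8 + 1/6*1/8 + 43/183*1/2 = 59/183 = pi_1  (ok)
  59/183*1/4 + 101/366*3/8 + 1/6*3/8 + 43/183*1/8 = 101/366 = pi_2  (ok)
  59/183*1/8 + 101/366*1/8 + 1/6*3/8 + 43/183*1/8 = 1/6 = pi_3  (ok)
  59/183*3/8 + 101/366*1/8 + 1/6*1/8 + 43/183*1/4 = 43/183 = pi_4  (ok)

Answer: 59/183 101/366 1/6 43/183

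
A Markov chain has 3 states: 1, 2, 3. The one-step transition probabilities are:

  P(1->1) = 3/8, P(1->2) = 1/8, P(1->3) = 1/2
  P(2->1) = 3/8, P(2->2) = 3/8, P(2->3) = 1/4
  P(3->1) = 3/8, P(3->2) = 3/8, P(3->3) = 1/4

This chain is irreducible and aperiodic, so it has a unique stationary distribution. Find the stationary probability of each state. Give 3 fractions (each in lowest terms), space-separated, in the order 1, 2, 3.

The stationary distribution satisfies pi = pi * P, i.e.:
  pi_1 = 3/8*pi_1 + 3/8*pi_2 + 3/8*pi_3
  pi_2 = 1/8*pi_1 + 3/8*pi_2 + 3/8*pi_3
  pi_3 = 1/2*pi_1 + 1/4*pi_2 + 1/4*pi_3
with normalization: pi_1 + pi_2 + pi_3 = 1.

Using the first 2 balance equations plus normalization, the linear system A*pi = b is:
  [-5/8, 3/8, 3/8] . pi = 0
  [1/8, -5/8, 3/8] . pi = 0
  [1, 1, 1] . pi = 1

Solving yields:
  pi_1 = 3/8
  pi_2 = 9/32
  pi_3 = 11/32

Verification (pi * P):
  3/8*3/8 + 9/32*3/8 + 11/32*3/8 = 3/8 = pi_1  (ok)
  3/8*1/8 + 9/32*3/8 + 11/32*3/8 = 9/32 = pi_2  (ok)
  3/8*1/2 + 9/32*1/4 + 11/32*1/4 = 11/32 = pi_3  (ok)

Answer: 3/8 9/32 11/32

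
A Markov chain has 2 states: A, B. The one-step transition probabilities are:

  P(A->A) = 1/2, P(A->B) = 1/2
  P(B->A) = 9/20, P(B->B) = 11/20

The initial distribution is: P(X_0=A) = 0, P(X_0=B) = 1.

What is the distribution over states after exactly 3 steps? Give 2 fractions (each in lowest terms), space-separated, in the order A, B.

Propagating the distribution step by step (d_{t+1} = d_t * P):
d_0 = (A=0, B=1)
  d_1[A] = 0*1/2 + 1*9/20 = 9/20
  d_1[B] = 0*1/2 + 1*11/20 = 11/20
d_1 = (A=9/20, B=11/20)
  d_2[A] = 9/20*1/2 + 11/20*9/20 = 189/400
  d_2[B] = 9/20*1/2 + 11/20*11/20 = 211/400
d_2 = (A=189/400, B=211/400)
  d_3[A] = 189/400*1/2 + 211/400*9/20 = 3789/8000
  d_3[B] = 189/400*1/2 + 211/400*11/20 = 4211/8000
d_3 = (A=3789/8000, B=4211/8000)

Answer: 3789/8000 4211/8000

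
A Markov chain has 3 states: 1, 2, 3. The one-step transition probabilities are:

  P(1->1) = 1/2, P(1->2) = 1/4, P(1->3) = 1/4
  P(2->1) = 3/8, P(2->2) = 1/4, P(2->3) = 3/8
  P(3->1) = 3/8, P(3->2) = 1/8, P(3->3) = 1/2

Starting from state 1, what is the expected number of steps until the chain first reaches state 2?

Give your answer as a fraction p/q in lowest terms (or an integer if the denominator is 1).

Let h_i = expected steps to first reach 2 from state i.
Boundary: h_2 = 0.
First-step equations for the other states:
  h_1 = 1 + 1/2*h_1 + 1/4*h_2 + 1/4*h_3
  h_3 = 1 + 3/8*h_1 + 1/8*h_2 + 1/2*h_3

Substituting h_2 = 0 and rearranging gives the linear system (I - Q) h = 1:
  [1/2, -1/4] . (h_1, h_3) = 1
  [-3/8, 1/2] . (h_1, h_3) = 1

Solving yields:
  h_1 = 24/5
  h_3 = 28/5

Starting state is 1, so the expected hitting time is h_1 = 24/5.

Answer: 24/5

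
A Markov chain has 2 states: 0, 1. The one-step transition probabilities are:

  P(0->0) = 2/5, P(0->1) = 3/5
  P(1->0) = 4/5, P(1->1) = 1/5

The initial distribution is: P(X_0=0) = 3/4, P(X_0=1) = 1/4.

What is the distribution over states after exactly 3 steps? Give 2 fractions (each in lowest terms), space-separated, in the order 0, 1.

Propagating the distribution step by step (d_{t+1} = d_t * P):
d_0 = (0=3/4, 1=1/4)
  d_1[0] = 3/4*2/5 + 1/4*4/5 = 1/2
  d_1[1] = 3/4*3/5 + 1/4*1/5 = 1/2
d_1 = (0=1/2, 1=1/2)
  d_2[0] = 1/2*2/5 + 1/2*4/5 = 3/5
  d_2[1] = 1/2*3/5 + 1/2*1/5 = 2/5
d_2 = (0=3/5, 1=2/5)
  d_3[0] = 3/5*2/5 + 2/5*4/5 = 14/25
  d_3[1] = 3/5*3/5 + 2/5*1/5 = 11/25
d_3 = (0=14/25, 1=11/25)

Answer: 14/25 11/25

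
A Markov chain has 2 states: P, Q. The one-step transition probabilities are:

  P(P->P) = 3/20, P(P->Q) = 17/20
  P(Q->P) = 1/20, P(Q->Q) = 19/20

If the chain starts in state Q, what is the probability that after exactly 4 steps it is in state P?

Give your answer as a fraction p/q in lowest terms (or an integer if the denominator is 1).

Computing P^4 by repeated multiplication:
P^1 =
  P: [3/20, 17/20]
  Q: [1/20, 19/20]
P^2 =
  P: [13/200, 187/200]
  Q: [11/200, 189/200]
P^3 =
  P: [113/2000, 1887/2000]
  Q: [111/2000, 1889/2000]
P^4 =
  P: [1113/20000, 18887/20000]
  Q: [1111/20000, 18889/20000]

(P^4)[Q -> P] = 1111/20000

Answer: 1111/20000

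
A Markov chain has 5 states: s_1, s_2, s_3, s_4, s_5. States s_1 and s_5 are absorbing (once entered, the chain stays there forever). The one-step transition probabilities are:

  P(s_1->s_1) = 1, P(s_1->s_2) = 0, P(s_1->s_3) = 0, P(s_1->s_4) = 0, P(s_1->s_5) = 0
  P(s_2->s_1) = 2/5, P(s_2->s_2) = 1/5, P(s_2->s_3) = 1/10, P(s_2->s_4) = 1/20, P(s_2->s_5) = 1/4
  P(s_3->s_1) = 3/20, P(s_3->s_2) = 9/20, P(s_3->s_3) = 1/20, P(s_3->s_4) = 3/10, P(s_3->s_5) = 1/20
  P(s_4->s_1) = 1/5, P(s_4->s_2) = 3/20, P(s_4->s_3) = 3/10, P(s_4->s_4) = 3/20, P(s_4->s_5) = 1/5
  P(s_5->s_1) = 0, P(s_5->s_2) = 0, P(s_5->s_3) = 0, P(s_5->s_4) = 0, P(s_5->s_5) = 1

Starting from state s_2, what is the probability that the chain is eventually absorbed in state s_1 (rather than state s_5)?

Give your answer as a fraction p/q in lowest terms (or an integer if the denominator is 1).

Let a_i = P(absorbed in s_1 | start in state i).
Boundary conditions: a_s_1 = 1, a_s_5 = 0.
For each transient state i, a_i = sum_j P(i->j) * a_j:
  a_s_2 = 2/5*a_s_1 + 1/5*a_s_2 + 1/10*a_s_3 + 1/20*a_s_4 + 1/4*a_s_5
  a_s_3 = 3/20*a_s_1 + 9/20*a_s_2 + 1/20*a_s_3 + 3/10*a_s_4 + 1/20*a_s_5
  a_s_4 = 1/5*a_s_1 + 3/20*a_s_2 + 3/10*a_s_3 + 3/20*a_s_4 + 1/5*a_s_5

Substituting a_s_1 = 1 and a_s_5 = 0, rearrange to (I - Q) a = r where r[i] = P(i -> s_1):
  [4/5, -1/10, -1/20] . (a_s_2, a_s_3, a_s_4) = 2/5
  [-9/20, 19/20, -3/10] . (a_s_2, a_s_3, a_s_4) = 3/20
  [-3/20, -3/10, 17/20] . (a_s_2, a_s_3, a_s_4) = 1/5

Solving yields:
  a_s_2 = 2540/4139
  a_s_3 = 2595/4139
  a_s_4 = 2338/4139

Starting state is s_2, so the absorption probability is a_s_2 = 2540/4139.

Answer: 2540/4139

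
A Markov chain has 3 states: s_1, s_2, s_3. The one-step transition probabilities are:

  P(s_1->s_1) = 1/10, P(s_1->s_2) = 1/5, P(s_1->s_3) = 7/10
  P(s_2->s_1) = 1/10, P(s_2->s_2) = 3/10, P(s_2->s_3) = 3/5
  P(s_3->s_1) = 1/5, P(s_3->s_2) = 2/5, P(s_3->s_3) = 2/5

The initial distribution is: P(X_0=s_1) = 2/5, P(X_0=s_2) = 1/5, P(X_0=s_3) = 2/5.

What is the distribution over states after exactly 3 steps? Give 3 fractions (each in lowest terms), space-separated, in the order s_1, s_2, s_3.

Answer: 751/5000 1673/5000 322/625

Derivation:
Propagating the distribution step by step (d_{t+1} = d_t * P):
d_0 = (s_1=2/5, s_2=1/5, s_3=2/5)
  d_1[s_1] = 2/5*1/10 + 1/5*1/10 + 2/5*1/5 = 7/50
  d_1[s_2] = 2/5*1/5 + 1/5*3/10 + 2/5*2/5 = 3/10
  d_1[s_3] = 2/5*7/10 + 1/5*3/5 + 2/5*2/5 = 14/25
d_1 = (s_1=7/50, s_2=3/10, s_3=14/25)
  d_2[s_1] = 7/50*1/10 + 3/10*1/10 + 14/25*1/5 = 39/250
  d_2[s_2] = 7/50*1/5 + 3/10*3/10 + 14/25*2/5 = 171/500
  d_2[s_3] = 7/50*7/10 + 3/10*3/5 + 14/25*2/5 = 251/500
d_2 = (s_1=39/250, s_2=171/500, s_3=251/500)
  d_3[s_1] = 39/250*1/10 + 171/500*1/10 + 251/500*1/5 = 751/5000
  d_3[s_2] = 39/250*1/5 + 171/500*3/10 + 251/500*2/5 = 1673/5000
  d_3[s_3] = 39/250*7/10 + 171/500*3/5 + 251/500*2/5 = 322/625
d_3 = (s_1=751/5000, s_2=1673/5000, s_3=322/625)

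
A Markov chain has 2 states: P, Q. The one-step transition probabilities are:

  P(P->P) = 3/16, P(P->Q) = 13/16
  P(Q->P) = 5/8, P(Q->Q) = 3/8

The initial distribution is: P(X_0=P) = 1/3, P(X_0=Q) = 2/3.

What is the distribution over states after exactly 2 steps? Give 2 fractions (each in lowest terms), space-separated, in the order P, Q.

Answer: 319/768 449/768

Derivation:
Propagating the distribution step by step (d_{t+1} = d_t * P):
d_0 = (P=1/3, Q=2/3)
  d_1[P] = 1/3*3/16 + 2/3*5/8 = 23/48
  d_1[Q] = 1/3*13/16 + 2/3*3/8 = 25/48
d_1 = (P=23/48, Q=25/48)
  d_2[P] = 23/48*3/16 + 25/48*5/8 = 319/768
  d_2[Q] = 23/48*13/16 + 25/48*3/8 = 449/768
d_2 = (P=319/768, Q=449/768)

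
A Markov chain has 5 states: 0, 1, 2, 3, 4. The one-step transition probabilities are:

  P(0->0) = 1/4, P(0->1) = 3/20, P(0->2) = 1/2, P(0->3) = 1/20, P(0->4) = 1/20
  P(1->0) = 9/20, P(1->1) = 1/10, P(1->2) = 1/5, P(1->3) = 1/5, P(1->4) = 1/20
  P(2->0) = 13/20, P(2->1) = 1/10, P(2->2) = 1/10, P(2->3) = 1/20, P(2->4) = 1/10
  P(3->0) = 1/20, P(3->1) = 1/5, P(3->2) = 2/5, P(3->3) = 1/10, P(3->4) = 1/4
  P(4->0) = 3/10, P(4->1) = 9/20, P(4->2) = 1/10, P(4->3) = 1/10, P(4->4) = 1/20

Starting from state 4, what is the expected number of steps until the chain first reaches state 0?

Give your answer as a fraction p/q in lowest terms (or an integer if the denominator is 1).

Answer: 11516/4233

Derivation:
Let h_i = expected steps to first reach 0 from state i.
Boundary: h_0 = 0.
First-step equations for the other states:
  h_1 = 1 + 9/20*h_0 + 1/10*h_1 + 1/5*h_2 + 1/5*h_3 + 1/20*h_4
  h_2 = 1 + 13/20*h_0 + 1/10*h_1 + 1/10*h_2 + 1/20*h_3 + 1/10*h_4
  h_3 = 1 + 1/20*h_0 + 1/5*h_1 + 2/5*h_2 + 1/10*h_3 + 1/4*h_4
  h_4 = 1 + 3/10*h_0 + 9/20*h_1 + 1/10*h_2 + 1/10*h_3 + 1/20*h_4

Substituting h_0 = 0 and rearranging gives the linear system (I - Q) h = 1:
  [9/10, -1/5, -1/5, -1/20] . (h_1, h_2, h_3, h_4) = 1
  [-1/10, 9/10, -1/20, -1/10] . (h_1, h_2, h_3, h_4) = 1
  [-1/5, -2/5, 9/10, -1/4] . (h_1, h_2, h_3, h_4) = 1
  [-9/20, -1/10, -1/10, 19/20] . (h_1, h_2, h_3, h_4) = 1

Solving yields:
  h_1 = 10124/4233
  h_2 = 2622/1411
  h_3 = 13648/4233
  h_4 = 11516/4233

Starting state is 4, so the expected hitting time is h_4 = 11516/4233.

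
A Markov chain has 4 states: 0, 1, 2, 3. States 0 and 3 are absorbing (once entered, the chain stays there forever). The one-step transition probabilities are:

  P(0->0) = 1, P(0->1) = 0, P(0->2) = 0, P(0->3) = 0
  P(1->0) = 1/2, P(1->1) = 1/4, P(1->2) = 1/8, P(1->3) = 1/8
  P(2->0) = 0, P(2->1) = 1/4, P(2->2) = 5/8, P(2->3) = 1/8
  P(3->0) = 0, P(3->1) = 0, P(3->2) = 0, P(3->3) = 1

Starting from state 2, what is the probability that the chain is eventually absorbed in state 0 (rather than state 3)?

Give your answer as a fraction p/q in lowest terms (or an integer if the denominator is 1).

Let a_i = P(absorbed in 0 | start in state i).
Boundary conditions: a_0 = 1, a_3 = 0.
For each transient state i, a_i = sum_j P(i->j) * a_j:
  a_1 = 1/2*a_0 + 1/4*a_1 + 1/8*a_2 + 1/8*a_3
  a_2 = 0*a_0 + 1/4*a_1 + 5/8*a_2 + 1/8*a_3

Substituting a_0 = 1 and a_3 = 0, rearrange to (I - Q) a = r where r[i] = P(i -> 0):
  [3/4, -1/8] . (a_1, a_2) = 1/2
  [-1/4, 3/8] . (a_1, a_2) = 0

Solving yields:
  a_1 = 3/4
  a_2 = 1/2

Starting state is 2, so the absorption probability is a_2 = 1/2.

Answer: 1/2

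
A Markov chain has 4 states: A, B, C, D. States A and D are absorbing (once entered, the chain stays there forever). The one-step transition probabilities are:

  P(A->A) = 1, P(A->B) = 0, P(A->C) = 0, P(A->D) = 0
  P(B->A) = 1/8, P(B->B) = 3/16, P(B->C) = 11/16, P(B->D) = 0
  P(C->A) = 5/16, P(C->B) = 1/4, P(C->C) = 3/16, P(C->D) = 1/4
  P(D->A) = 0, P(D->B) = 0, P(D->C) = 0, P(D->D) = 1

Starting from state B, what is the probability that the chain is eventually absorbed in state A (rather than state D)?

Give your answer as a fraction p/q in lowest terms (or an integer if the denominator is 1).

Let a_i = P(absorbed in A | start in state i).
Boundary conditions: a_A = 1, a_D = 0.
For each transient state i, a_i = sum_j P(i->j) * a_j:
  a_B = 1/8*a_A + 3/16*a_B + 11/16*a_C + 0*a_D
  a_C = 5/16*a_A + 1/4*a_B + 3/16*a_C + 1/4*a_D

Substituting a_A = 1 and a_D = 0, rearrange to (I - Q) a = r where r[i] = P(i -> A):
  [13/16, -11/16] . (a_B, a_C) = 1/8
  [-1/4, 13/16] . (a_B, a_C) = 5/16

Solving yields:
  a_B = 81/125
  a_C = 73/125

Starting state is B, so the absorption probability is a_B = 81/125.

Answer: 81/125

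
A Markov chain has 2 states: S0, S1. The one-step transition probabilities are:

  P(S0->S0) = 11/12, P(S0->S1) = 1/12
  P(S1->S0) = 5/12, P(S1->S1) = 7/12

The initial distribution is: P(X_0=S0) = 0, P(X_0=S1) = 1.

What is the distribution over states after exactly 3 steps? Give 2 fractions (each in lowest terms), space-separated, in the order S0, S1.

Propagating the distribution step by step (d_{t+1} = d_t * P):
d_0 = (S0=0, S1=1)
  d_1[S0] = 0*11/12 + 1*5/12 = 5/12
  d_1[S1] = 0*1/12 + 1*7/12 = 7/12
d_1 = (S0=5/12, S1=7/12)
  d_2[S0] = 5/12*11/12 + 7/12*5/12 = 5/8
  d_2[S1] = 5/12*1/12 + 7/12*7/12 = 3/8
d_2 = (S0=5/8, S1=3/8)
  d_3[S0] = 5/8*11/12 + 3/8*5/12 = 35/48
  d_3[S1] = 5/8*1/12 + 3/8*7/12 = 13/48
d_3 = (S0=35/48, S1=13/48)

Answer: 35/48 13/48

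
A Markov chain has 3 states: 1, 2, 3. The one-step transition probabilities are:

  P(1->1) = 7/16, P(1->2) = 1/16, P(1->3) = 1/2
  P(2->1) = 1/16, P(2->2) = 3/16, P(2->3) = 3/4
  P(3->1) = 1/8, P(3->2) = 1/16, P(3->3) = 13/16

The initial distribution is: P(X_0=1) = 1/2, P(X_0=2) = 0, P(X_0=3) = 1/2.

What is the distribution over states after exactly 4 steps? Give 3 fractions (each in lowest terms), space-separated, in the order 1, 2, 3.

Propagating the distribution step by step (d_{t+1} = d_t * P):
d_0 = (1=1/2, 2=0, 3=1/2)
  d_1[1] = 1/2*7/16 + 0*1/16 + 1/2*1/8 = 9/32
  d_1[2] = 1/2*1/16 + 0*3/16 + 1/2*1/16 = 1/16
  d_1[3] = 1/2*1/2 + 0*3/4 + 1/2*13/16 = 21/32
d_1 = (1=9/32, 2=1/16, 3=21/32)
  d_2[1] = 9/32*7/16 + 1/16*1/16 + 21/32*1/8 = 107/512
  d_2[2] = 9/32*1/16 + 1/16*3/16 + 21/32*1/16 = 9/128
  d_2[3] = 9/32*1/2 + 1/16*3/4 + 21/32*13/16 = 369/512
d_2 = (1=107/512, 2=9/128, 3=369/512)
  d_3[1] = 107/512*7/16 + 9/128*1/16 + 369/512*1/8 = 1523/8192
  d_3[2] = 107/512*1/16 + 9/128*3/16 + 369/512*1/16 = 73/1024
  d_3[3] = 107/512*1/2 + 9/128*3/4 + 369/512*13/16 = 6085/8192
d_3 = (1=1523/8192, 2=73/1024, 3=6085/8192)
  d_4[1] = 1523/8192*7/16 + 73/1024*1/16 + 6085/8192*1/8 = 23415/131072
  d_4[2] = 1523/8192*1/16 + 73/1024*3/16 + 6085/8192*1/16 = 585/8192
  d_4[3] = 1523/8192*1/2 + 73/1024*3/4 + 6085/8192*13/16 = 98297/131072
d_4 = (1=23415/131072, 2=585/8192, 3=98297/131072)

Answer: 23415/131072 585/8192 98297/131072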